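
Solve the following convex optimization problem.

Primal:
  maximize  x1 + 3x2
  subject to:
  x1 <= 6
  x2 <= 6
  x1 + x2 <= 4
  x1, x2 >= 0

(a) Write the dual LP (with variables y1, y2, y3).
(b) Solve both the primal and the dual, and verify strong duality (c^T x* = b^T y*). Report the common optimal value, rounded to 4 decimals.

The standard primal-dual pair for 'max c^T x s.t. A x <= b, x >= 0' is:
  Dual:  min b^T y  s.t.  A^T y >= c,  y >= 0.

So the dual LP is:
  minimize  6y1 + 6y2 + 4y3
  subject to:
    y1 + y3 >= 1
    y2 + y3 >= 3
    y1, y2, y3 >= 0

Solving the primal: x* = (0, 4).
  primal value c^T x* = 12.
Solving the dual: y* = (0, 0, 3).
  dual value b^T y* = 12.
Strong duality: c^T x* = b^T y*. Confirmed.

12


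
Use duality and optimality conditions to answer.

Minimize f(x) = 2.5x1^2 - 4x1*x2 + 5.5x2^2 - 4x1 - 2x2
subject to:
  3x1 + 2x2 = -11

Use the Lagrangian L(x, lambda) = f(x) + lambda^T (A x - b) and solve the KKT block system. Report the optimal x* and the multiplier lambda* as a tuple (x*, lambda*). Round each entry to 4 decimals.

Form the Lagrangian:
  L(x, lambda) = (1/2) x^T Q x + c^T x + lambda^T (A x - b)
Stationarity (grad_x L = 0): Q x + c + A^T lambda = 0.
Primal feasibility: A x = b.

This gives the KKT block system:
  [ Q   A^T ] [ x     ]   [-c ]
  [ A    0  ] [ lambda ] = [ b ]

Solving the linear system:
  x*      = (-2.6766, -1.485)
  lambda* = (3.8144)
  f(x*)   = 27.8174

x* = (-2.6766, -1.485), lambda* = (3.8144)


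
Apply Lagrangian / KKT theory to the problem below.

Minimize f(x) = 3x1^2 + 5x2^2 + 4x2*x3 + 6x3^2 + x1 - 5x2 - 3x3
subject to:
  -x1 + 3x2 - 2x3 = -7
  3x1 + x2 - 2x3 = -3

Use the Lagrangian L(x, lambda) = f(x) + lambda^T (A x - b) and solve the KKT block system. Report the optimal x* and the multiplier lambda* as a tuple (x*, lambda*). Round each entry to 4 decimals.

Form the Lagrangian:
  L(x, lambda) = (1/2) x^T Q x + c^T x + lambda^T (A x - b)
Stationarity (grad_x L = 0): Q x + c + A^T lambda = 0.
Primal feasibility: A x = b.

This gives the KKT block system:
  [ Q   A^T ] [ x     ]   [-c ]
  [ A    0  ] [ lambda ] = [ b ]

Solving the linear system:
  x*      = (0.3571, -1.2857, 1.3929)
  lambda* = (4, 0.2857)
  f(x*)   = 15.7321

x* = (0.3571, -1.2857, 1.3929), lambda* = (4, 0.2857)


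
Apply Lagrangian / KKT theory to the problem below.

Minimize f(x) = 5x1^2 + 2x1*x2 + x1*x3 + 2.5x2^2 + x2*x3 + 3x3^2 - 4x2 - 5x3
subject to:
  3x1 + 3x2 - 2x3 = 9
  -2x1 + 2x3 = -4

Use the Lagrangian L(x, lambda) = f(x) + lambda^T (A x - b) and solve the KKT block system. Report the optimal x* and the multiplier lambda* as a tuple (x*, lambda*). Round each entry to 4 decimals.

Form the Lagrangian:
  L(x, lambda) = (1/2) x^T Q x + c^T x + lambda^T (A x - b)
Stationarity (grad_x L = 0): Q x + c + A^T lambda = 0.
Primal feasibility: A x = b.

This gives the KKT block system:
  [ Q   A^T ] [ x     ]   [-c ]
  [ A    0  ] [ lambda ] = [ b ]

Solving the linear system:
  x*      = (0.8926, 1.3691, -1.1074)
  lambda* = (-1.1745, 3.5168)
  f(x*)   = 12.349

x* = (0.8926, 1.3691, -1.1074), lambda* = (-1.1745, 3.5168)


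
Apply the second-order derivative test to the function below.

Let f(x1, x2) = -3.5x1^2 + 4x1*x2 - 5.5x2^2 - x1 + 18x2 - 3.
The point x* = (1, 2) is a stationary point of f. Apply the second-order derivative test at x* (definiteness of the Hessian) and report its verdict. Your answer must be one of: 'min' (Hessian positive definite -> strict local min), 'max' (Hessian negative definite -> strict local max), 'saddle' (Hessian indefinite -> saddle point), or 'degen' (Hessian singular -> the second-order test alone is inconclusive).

Compute the Hessian H = grad^2 f:
  H = [[-7, 4], [4, -11]]
Verify stationarity: grad f(x*) = H x* + g = (0, 0).
Eigenvalues of H: -13.4721, -4.5279.
Both eigenvalues < 0, so H is negative definite -> x* is a strict local max.

max


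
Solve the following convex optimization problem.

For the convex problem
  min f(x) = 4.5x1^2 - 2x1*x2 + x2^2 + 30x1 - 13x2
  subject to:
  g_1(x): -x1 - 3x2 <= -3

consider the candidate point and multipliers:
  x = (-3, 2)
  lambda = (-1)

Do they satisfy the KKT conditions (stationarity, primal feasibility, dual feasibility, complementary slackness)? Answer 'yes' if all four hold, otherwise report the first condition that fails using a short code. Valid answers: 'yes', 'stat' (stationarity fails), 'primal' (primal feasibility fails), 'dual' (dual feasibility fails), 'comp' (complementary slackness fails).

Gradient of f: grad f(x) = Q x + c = (-1, -3)
Constraint values g_i(x) = a_i^T x - b_i:
  g_1((-3, 2)) = 0
Stationarity residual: grad f(x) + sum_i lambda_i a_i = (0, 0)
  -> stationarity OK
Primal feasibility (all g_i <= 0): OK
Dual feasibility (all lambda_i >= 0): FAILS
Complementary slackness (lambda_i * g_i(x) = 0 for all i): OK

Verdict: the first failing condition is dual_feasibility -> dual.

dual


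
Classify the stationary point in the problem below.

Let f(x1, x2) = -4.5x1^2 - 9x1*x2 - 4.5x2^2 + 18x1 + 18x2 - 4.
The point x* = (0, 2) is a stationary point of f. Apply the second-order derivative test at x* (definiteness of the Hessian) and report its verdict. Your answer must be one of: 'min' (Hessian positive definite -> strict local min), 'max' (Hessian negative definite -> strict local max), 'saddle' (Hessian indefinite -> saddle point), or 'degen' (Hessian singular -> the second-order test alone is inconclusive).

Compute the Hessian H = grad^2 f:
  H = [[-9, -9], [-9, -9]]
Verify stationarity: grad f(x*) = H x* + g = (0, 0).
Eigenvalues of H: -18, 0.
H has a zero eigenvalue (singular; negative semidefinite but not definite), so H is neither positive definite, negative definite, nor indefinite. The second-order test alone is inconclusive -> degen.
(Indeed, f is constant along the null direction of H through x*, so x* is not a strict local extremum.)

degen


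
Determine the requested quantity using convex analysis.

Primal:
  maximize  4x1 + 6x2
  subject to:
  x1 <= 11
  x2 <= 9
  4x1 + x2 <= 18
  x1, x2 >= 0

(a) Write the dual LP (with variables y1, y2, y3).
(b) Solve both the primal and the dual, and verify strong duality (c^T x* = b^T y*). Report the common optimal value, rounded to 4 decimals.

The standard primal-dual pair for 'max c^T x s.t. A x <= b, x >= 0' is:
  Dual:  min b^T y  s.t.  A^T y >= c,  y >= 0.

So the dual LP is:
  minimize  11y1 + 9y2 + 18y3
  subject to:
    y1 + 4y3 >= 4
    y2 + y3 >= 6
    y1, y2, y3 >= 0

Solving the primal: x* = (2.25, 9).
  primal value c^T x* = 63.
Solving the dual: y* = (0, 5, 1).
  dual value b^T y* = 63.
Strong duality: c^T x* = b^T y*. Confirmed.

63


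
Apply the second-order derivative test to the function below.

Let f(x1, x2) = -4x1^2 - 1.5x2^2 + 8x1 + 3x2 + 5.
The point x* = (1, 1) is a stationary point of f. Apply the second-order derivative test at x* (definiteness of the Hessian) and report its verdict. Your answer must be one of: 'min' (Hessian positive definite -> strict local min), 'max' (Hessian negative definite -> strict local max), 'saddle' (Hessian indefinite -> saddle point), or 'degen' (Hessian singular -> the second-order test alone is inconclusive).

Compute the Hessian H = grad^2 f:
  H = [[-8, 0], [0, -3]]
Verify stationarity: grad f(x*) = H x* + g = (0, 0).
Eigenvalues of H: -8, -3.
Both eigenvalues < 0, so H is negative definite -> x* is a strict local max.

max


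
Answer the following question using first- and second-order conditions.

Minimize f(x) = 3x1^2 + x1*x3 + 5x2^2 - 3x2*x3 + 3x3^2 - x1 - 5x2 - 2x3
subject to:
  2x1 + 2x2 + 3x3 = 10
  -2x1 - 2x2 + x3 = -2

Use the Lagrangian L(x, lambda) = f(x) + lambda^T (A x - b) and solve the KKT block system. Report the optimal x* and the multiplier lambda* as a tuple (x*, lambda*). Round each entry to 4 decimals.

Form the Lagrangian:
  L(x, lambda) = (1/2) x^T Q x + c^T x + lambda^T (A x - b)
Stationarity (grad_x L = 0): Q x + c + A^T lambda = 0.
Primal feasibility: A x = b.

This gives the KKT block system:
  [ Q   A^T ] [ x     ]   [-c ]
  [ A    0  ] [ lambda ] = [ b ]

Solving the linear system:
  x*      = (0.5, 1.5, 2)
  lambda* = (-2, 0)
  f(x*)   = 4

x* = (0.5, 1.5, 2), lambda* = (-2, 0)


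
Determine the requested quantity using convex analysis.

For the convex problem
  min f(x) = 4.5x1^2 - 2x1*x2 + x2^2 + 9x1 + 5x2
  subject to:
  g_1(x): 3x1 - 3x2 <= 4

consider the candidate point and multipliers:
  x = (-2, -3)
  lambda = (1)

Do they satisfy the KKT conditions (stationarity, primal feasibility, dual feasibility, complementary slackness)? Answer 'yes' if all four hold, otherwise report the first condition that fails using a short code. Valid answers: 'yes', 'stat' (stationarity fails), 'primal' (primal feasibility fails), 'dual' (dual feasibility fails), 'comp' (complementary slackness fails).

Gradient of f: grad f(x) = Q x + c = (-3, 3)
Constraint values g_i(x) = a_i^T x - b_i:
  g_1((-2, -3)) = -1
Stationarity residual: grad f(x) + sum_i lambda_i a_i = (0, 0)
  -> stationarity OK
Primal feasibility (all g_i <= 0): OK
Dual feasibility (all lambda_i >= 0): OK
Complementary slackness (lambda_i * g_i(x) = 0 for all i): FAILS

Verdict: the first failing condition is complementary_slackness -> comp.

comp


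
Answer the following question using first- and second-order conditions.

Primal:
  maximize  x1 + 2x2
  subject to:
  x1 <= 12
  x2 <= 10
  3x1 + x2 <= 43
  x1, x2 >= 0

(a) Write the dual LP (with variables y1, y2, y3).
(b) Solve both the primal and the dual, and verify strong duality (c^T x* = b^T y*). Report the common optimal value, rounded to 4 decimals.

The standard primal-dual pair for 'max c^T x s.t. A x <= b, x >= 0' is:
  Dual:  min b^T y  s.t.  A^T y >= c,  y >= 0.

So the dual LP is:
  minimize  12y1 + 10y2 + 43y3
  subject to:
    y1 + 3y3 >= 1
    y2 + y3 >= 2
    y1, y2, y3 >= 0

Solving the primal: x* = (11, 10).
  primal value c^T x* = 31.
Solving the dual: y* = (0, 1.6667, 0.3333).
  dual value b^T y* = 31.
Strong duality: c^T x* = b^T y*. Confirmed.

31


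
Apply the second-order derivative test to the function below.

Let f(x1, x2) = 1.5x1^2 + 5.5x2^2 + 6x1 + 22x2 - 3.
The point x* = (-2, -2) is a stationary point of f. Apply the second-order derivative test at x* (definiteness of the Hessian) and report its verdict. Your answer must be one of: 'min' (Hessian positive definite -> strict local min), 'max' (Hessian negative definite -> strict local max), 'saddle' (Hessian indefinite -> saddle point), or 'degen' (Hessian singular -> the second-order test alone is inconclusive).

Compute the Hessian H = grad^2 f:
  H = [[3, 0], [0, 11]]
Verify stationarity: grad f(x*) = H x* + g = (0, 0).
Eigenvalues of H: 3, 11.
Both eigenvalues > 0, so H is positive definite -> x* is a strict local min.

min


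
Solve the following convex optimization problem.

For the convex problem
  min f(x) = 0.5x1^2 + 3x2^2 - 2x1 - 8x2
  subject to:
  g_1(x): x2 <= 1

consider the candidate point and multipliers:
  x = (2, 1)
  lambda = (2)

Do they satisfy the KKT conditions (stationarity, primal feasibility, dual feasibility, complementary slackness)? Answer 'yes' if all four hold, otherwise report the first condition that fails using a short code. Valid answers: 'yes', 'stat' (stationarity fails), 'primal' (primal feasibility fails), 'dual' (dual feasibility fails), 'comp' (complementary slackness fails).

Gradient of f: grad f(x) = Q x + c = (0, -2)
Constraint values g_i(x) = a_i^T x - b_i:
  g_1((2, 1)) = 0
Stationarity residual: grad f(x) + sum_i lambda_i a_i = (0, 0)
  -> stationarity OK
Primal feasibility (all g_i <= 0): OK
Dual feasibility (all lambda_i >= 0): OK
Complementary slackness (lambda_i * g_i(x) = 0 for all i): OK

Verdict: yes, KKT holds.

yes


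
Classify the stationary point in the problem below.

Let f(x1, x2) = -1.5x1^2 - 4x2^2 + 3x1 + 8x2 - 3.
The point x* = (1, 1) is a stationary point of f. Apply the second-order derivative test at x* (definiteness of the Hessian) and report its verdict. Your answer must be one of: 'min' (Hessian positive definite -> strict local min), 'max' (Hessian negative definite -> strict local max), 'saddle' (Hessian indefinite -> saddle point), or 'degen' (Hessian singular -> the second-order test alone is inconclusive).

Compute the Hessian H = grad^2 f:
  H = [[-3, 0], [0, -8]]
Verify stationarity: grad f(x*) = H x* + g = (0, 0).
Eigenvalues of H: -8, -3.
Both eigenvalues < 0, so H is negative definite -> x* is a strict local max.

max


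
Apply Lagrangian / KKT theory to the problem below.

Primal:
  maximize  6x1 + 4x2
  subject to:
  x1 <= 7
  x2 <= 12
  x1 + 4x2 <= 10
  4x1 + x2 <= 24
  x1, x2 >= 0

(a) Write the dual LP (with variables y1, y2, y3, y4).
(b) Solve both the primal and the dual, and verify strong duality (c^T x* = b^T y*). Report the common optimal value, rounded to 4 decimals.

The standard primal-dual pair for 'max c^T x s.t. A x <= b, x >= 0' is:
  Dual:  min b^T y  s.t.  A^T y >= c,  y >= 0.

So the dual LP is:
  minimize  7y1 + 12y2 + 10y3 + 24y4
  subject to:
    y1 + y3 + 4y4 >= 6
    y2 + 4y3 + y4 >= 4
    y1, y2, y3, y4 >= 0

Solving the primal: x* = (5.7333, 1.0667).
  primal value c^T x* = 38.6667.
Solving the dual: y* = (0, 0, 0.6667, 1.3333).
  dual value b^T y* = 38.6667.
Strong duality: c^T x* = b^T y*. Confirmed.

38.6667


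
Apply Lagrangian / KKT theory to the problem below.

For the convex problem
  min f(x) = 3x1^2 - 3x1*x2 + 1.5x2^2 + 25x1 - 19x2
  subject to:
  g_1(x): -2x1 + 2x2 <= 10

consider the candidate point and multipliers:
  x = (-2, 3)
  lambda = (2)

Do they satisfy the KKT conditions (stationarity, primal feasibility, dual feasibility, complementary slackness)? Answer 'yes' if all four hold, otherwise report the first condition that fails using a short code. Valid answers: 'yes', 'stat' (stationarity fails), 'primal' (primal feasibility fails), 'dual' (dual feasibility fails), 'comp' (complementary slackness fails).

Gradient of f: grad f(x) = Q x + c = (4, -4)
Constraint values g_i(x) = a_i^T x - b_i:
  g_1((-2, 3)) = 0
Stationarity residual: grad f(x) + sum_i lambda_i a_i = (0, 0)
  -> stationarity OK
Primal feasibility (all g_i <= 0): OK
Dual feasibility (all lambda_i >= 0): OK
Complementary slackness (lambda_i * g_i(x) = 0 for all i): OK

Verdict: yes, KKT holds.

yes


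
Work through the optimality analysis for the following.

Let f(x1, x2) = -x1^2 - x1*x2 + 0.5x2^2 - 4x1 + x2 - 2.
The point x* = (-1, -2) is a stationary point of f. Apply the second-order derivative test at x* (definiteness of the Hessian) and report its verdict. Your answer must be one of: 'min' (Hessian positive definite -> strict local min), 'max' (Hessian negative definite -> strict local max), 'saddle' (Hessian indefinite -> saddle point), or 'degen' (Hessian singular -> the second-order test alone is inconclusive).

Compute the Hessian H = grad^2 f:
  H = [[-2, -1], [-1, 1]]
Verify stationarity: grad f(x*) = H x* + g = (0, 0).
Eigenvalues of H: -2.3028, 1.3028.
Eigenvalues have mixed signs, so H is indefinite -> x* is a saddle point.

saddle


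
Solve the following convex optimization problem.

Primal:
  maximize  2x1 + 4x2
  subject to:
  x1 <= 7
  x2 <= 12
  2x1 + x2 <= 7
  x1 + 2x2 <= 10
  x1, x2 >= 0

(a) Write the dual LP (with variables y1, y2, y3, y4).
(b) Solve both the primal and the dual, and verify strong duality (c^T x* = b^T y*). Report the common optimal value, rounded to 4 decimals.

The standard primal-dual pair for 'max c^T x s.t. A x <= b, x >= 0' is:
  Dual:  min b^T y  s.t.  A^T y >= c,  y >= 0.

So the dual LP is:
  minimize  7y1 + 12y2 + 7y3 + 10y4
  subject to:
    y1 + 2y3 + y4 >= 2
    y2 + y3 + 2y4 >= 4
    y1, y2, y3, y4 >= 0

Solving the primal: x* = (1.3333, 4.3333).
  primal value c^T x* = 20.
Solving the dual: y* = (0, 0, 0, 2).
  dual value b^T y* = 20.
Strong duality: c^T x* = b^T y*. Confirmed.

20


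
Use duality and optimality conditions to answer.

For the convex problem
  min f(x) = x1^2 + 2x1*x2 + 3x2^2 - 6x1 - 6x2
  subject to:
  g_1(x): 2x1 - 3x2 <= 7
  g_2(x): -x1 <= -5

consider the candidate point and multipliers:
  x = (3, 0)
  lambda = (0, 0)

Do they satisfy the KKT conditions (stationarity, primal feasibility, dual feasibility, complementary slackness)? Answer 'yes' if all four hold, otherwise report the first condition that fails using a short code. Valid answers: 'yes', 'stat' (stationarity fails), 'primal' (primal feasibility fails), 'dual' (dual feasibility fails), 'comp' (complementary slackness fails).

Gradient of f: grad f(x) = Q x + c = (0, 0)
Constraint values g_i(x) = a_i^T x - b_i:
  g_1((3, 0)) = -1
  g_2((3, 0)) = 2
Stationarity residual: grad f(x) + sum_i lambda_i a_i = (0, 0)
  -> stationarity OK
Primal feasibility (all g_i <= 0): FAILS
Dual feasibility (all lambda_i >= 0): OK
Complementary slackness (lambda_i * g_i(x) = 0 for all i): OK

Verdict: the first failing condition is primal_feasibility -> primal.

primal


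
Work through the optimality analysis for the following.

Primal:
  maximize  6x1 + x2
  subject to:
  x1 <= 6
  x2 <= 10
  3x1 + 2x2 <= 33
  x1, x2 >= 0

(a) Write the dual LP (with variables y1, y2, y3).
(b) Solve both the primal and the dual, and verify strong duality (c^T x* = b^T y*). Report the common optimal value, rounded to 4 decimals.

The standard primal-dual pair for 'max c^T x s.t. A x <= b, x >= 0' is:
  Dual:  min b^T y  s.t.  A^T y >= c,  y >= 0.

So the dual LP is:
  minimize  6y1 + 10y2 + 33y3
  subject to:
    y1 + 3y3 >= 6
    y2 + 2y3 >= 1
    y1, y2, y3 >= 0

Solving the primal: x* = (6, 7.5).
  primal value c^T x* = 43.5.
Solving the dual: y* = (4.5, 0, 0.5).
  dual value b^T y* = 43.5.
Strong duality: c^T x* = b^T y*. Confirmed.

43.5


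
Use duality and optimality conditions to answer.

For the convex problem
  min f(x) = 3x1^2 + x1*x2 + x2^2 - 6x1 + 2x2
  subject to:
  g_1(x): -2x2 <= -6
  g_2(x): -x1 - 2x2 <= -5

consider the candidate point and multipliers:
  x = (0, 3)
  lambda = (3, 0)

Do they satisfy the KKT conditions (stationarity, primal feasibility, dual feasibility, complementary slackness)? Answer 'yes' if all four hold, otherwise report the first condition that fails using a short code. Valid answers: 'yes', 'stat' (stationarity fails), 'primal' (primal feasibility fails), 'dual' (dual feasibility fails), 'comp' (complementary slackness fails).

Gradient of f: grad f(x) = Q x + c = (-3, 8)
Constraint values g_i(x) = a_i^T x - b_i:
  g_1((0, 3)) = 0
  g_2((0, 3)) = -1
Stationarity residual: grad f(x) + sum_i lambda_i a_i = (-3, 2)
  -> stationarity FAILS
Primal feasibility (all g_i <= 0): OK
Dual feasibility (all lambda_i >= 0): OK
Complementary slackness (lambda_i * g_i(x) = 0 for all i): OK

Verdict: the first failing condition is stationarity -> stat.

stat


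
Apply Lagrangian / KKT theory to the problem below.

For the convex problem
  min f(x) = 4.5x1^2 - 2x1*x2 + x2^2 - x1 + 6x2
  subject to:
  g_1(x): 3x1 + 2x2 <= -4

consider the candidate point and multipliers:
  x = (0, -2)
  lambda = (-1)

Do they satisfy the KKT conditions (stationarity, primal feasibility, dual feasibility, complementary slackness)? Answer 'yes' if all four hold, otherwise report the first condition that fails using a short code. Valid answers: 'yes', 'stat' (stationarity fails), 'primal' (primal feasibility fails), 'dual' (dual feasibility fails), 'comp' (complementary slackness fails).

Gradient of f: grad f(x) = Q x + c = (3, 2)
Constraint values g_i(x) = a_i^T x - b_i:
  g_1((0, -2)) = 0
Stationarity residual: grad f(x) + sum_i lambda_i a_i = (0, 0)
  -> stationarity OK
Primal feasibility (all g_i <= 0): OK
Dual feasibility (all lambda_i >= 0): FAILS
Complementary slackness (lambda_i * g_i(x) = 0 for all i): OK

Verdict: the first failing condition is dual_feasibility -> dual.

dual


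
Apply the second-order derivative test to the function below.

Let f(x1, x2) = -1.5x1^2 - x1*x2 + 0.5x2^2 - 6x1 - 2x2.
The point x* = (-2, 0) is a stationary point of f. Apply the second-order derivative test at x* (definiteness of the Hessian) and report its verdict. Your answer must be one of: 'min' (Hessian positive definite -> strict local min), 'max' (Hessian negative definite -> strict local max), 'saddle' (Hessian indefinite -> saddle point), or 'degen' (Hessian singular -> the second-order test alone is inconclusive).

Compute the Hessian H = grad^2 f:
  H = [[-3, -1], [-1, 1]]
Verify stationarity: grad f(x*) = H x* + g = (0, 0).
Eigenvalues of H: -3.2361, 1.2361.
Eigenvalues have mixed signs, so H is indefinite -> x* is a saddle point.

saddle


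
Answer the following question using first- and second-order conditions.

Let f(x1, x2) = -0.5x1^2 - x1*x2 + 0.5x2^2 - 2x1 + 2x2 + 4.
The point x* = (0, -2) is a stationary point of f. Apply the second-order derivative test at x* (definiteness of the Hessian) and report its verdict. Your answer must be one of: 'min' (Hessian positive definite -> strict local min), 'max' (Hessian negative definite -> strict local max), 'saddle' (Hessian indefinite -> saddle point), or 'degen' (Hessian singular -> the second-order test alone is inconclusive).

Compute the Hessian H = grad^2 f:
  H = [[-1, -1], [-1, 1]]
Verify stationarity: grad f(x*) = H x* + g = (0, 0).
Eigenvalues of H: -1.4142, 1.4142.
Eigenvalues have mixed signs, so H is indefinite -> x* is a saddle point.

saddle


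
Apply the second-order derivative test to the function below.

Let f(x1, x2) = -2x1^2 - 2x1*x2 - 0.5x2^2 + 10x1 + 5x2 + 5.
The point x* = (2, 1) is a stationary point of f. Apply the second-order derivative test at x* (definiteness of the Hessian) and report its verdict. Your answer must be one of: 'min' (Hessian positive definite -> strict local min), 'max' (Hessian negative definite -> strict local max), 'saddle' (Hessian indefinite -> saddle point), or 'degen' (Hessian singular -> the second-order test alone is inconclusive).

Compute the Hessian H = grad^2 f:
  H = [[-4, -2], [-2, -1]]
Verify stationarity: grad f(x*) = H x* + g = (0, 0).
Eigenvalues of H: -5, 0.
H has a zero eigenvalue (singular; negative semidefinite but not definite), so H is neither positive definite, negative definite, nor indefinite. The second-order test alone is inconclusive -> degen.
(Indeed, f is constant along the null direction of H through x*, so x* is not a strict local extremum.)

degen


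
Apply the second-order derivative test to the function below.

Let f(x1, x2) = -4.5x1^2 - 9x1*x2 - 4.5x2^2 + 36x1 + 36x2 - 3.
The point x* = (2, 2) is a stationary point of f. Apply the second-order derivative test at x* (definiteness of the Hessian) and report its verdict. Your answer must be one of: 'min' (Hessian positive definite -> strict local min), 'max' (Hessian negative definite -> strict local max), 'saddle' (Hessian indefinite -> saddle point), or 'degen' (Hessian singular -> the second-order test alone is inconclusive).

Compute the Hessian H = grad^2 f:
  H = [[-9, -9], [-9, -9]]
Verify stationarity: grad f(x*) = H x* + g = (0, 0).
Eigenvalues of H: -18, 0.
H has a zero eigenvalue (singular; negative semidefinite but not definite), so H is neither positive definite, negative definite, nor indefinite. The second-order test alone is inconclusive -> degen.
(Indeed, f is constant along the null direction of H through x*, so x* is not a strict local extremum.)

degen


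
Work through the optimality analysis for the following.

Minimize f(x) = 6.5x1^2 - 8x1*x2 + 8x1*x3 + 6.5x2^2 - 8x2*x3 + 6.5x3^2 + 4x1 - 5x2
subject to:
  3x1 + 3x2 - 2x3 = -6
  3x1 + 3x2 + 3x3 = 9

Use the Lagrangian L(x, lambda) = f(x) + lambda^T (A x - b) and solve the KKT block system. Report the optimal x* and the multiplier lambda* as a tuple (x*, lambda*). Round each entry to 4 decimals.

Form the Lagrangian:
  L(x, lambda) = (1/2) x^T Q x + c^T x + lambda^T (A x - b)
Stationarity (grad_x L = 0): Q x + c + A^T lambda = 0.
Primal feasibility: A x = b.

This gives the KKT block system:
  [ Q   A^T ] [ x     ]   [-c ]
  [ A    0  ] [ lambda ] = [ b ]

Solving the linear system:
  x*      = (-1.3571, 1.3571, 3)
  lambda* = (3.5571, -3.3905)
  f(x*)   = 19.8214

x* = (-1.3571, 1.3571, 3), lambda* = (3.5571, -3.3905)


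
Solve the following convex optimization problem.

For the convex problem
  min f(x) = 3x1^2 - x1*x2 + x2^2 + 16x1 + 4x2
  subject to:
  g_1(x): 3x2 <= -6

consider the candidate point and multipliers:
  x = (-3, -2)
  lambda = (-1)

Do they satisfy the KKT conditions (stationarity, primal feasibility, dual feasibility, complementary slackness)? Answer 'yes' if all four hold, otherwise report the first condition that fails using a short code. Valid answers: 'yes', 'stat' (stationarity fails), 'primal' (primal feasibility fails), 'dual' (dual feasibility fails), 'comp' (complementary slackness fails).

Gradient of f: grad f(x) = Q x + c = (0, 3)
Constraint values g_i(x) = a_i^T x - b_i:
  g_1((-3, -2)) = 0
Stationarity residual: grad f(x) + sum_i lambda_i a_i = (0, 0)
  -> stationarity OK
Primal feasibility (all g_i <= 0): OK
Dual feasibility (all lambda_i >= 0): FAILS
Complementary slackness (lambda_i * g_i(x) = 0 for all i): OK

Verdict: the first failing condition is dual_feasibility -> dual.

dual


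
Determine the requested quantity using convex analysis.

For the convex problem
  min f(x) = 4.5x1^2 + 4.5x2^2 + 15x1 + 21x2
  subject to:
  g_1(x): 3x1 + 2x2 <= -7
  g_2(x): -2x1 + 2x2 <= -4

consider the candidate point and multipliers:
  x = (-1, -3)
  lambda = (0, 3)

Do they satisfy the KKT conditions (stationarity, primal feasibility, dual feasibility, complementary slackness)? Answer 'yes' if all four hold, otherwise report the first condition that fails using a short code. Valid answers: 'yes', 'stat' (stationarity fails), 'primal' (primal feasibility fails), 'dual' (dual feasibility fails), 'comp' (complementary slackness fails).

Gradient of f: grad f(x) = Q x + c = (6, -6)
Constraint values g_i(x) = a_i^T x - b_i:
  g_1((-1, -3)) = -2
  g_2((-1, -3)) = 0
Stationarity residual: grad f(x) + sum_i lambda_i a_i = (0, 0)
  -> stationarity OK
Primal feasibility (all g_i <= 0): OK
Dual feasibility (all lambda_i >= 0): OK
Complementary slackness (lambda_i * g_i(x) = 0 for all i): OK

Verdict: yes, KKT holds.

yes


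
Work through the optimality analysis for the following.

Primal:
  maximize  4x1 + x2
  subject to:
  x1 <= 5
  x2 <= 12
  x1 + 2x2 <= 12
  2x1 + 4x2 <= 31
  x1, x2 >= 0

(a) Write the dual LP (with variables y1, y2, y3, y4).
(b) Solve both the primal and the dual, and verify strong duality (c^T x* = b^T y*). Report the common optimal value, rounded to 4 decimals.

The standard primal-dual pair for 'max c^T x s.t. A x <= b, x >= 0' is:
  Dual:  min b^T y  s.t.  A^T y >= c,  y >= 0.

So the dual LP is:
  minimize  5y1 + 12y2 + 12y3 + 31y4
  subject to:
    y1 + y3 + 2y4 >= 4
    y2 + 2y3 + 4y4 >= 1
    y1, y2, y3, y4 >= 0

Solving the primal: x* = (5, 3.5).
  primal value c^T x* = 23.5.
Solving the dual: y* = (3.5, 0, 0.5, 0).
  dual value b^T y* = 23.5.
Strong duality: c^T x* = b^T y*. Confirmed.

23.5


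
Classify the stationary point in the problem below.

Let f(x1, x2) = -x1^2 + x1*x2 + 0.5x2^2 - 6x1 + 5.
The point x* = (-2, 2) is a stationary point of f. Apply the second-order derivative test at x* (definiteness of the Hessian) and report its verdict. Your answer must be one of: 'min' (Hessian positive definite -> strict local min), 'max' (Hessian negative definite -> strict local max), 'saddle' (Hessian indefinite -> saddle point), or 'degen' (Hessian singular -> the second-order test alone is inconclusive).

Compute the Hessian H = grad^2 f:
  H = [[-2, 1], [1, 1]]
Verify stationarity: grad f(x*) = H x* + g = (0, 0).
Eigenvalues of H: -2.3028, 1.3028.
Eigenvalues have mixed signs, so H is indefinite -> x* is a saddle point.

saddle


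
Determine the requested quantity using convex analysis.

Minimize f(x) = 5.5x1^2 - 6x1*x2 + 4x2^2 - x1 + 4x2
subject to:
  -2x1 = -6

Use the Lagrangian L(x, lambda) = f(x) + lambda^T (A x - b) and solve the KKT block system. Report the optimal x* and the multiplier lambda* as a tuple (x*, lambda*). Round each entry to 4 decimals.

Form the Lagrangian:
  L(x, lambda) = (1/2) x^T Q x + c^T x + lambda^T (A x - b)
Stationarity (grad_x L = 0): Q x + c + A^T lambda = 0.
Primal feasibility: A x = b.

This gives the KKT block system:
  [ Q   A^T ] [ x     ]   [-c ]
  [ A    0  ] [ lambda ] = [ b ]

Solving the linear system:
  x*      = (3, 1.75)
  lambda* = (10.75)
  f(x*)   = 34.25

x* = (3, 1.75), lambda* = (10.75)


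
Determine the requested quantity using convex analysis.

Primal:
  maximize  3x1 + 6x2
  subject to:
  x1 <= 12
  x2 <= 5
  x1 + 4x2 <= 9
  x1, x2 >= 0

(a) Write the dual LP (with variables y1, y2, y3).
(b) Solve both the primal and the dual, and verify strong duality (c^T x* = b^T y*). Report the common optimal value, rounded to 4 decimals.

The standard primal-dual pair for 'max c^T x s.t. A x <= b, x >= 0' is:
  Dual:  min b^T y  s.t.  A^T y >= c,  y >= 0.

So the dual LP is:
  minimize  12y1 + 5y2 + 9y3
  subject to:
    y1 + y3 >= 3
    y2 + 4y3 >= 6
    y1, y2, y3 >= 0

Solving the primal: x* = (9, 0).
  primal value c^T x* = 27.
Solving the dual: y* = (0, 0, 3).
  dual value b^T y* = 27.
Strong duality: c^T x* = b^T y*. Confirmed.

27


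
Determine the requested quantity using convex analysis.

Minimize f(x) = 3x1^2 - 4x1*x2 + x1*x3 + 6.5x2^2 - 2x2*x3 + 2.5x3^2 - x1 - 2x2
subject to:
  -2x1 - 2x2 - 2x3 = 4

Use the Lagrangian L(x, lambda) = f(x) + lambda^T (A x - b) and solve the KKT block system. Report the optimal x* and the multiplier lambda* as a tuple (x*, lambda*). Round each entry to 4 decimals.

Form the Lagrangian:
  L(x, lambda) = (1/2) x^T Q x + c^T x + lambda^T (A x - b)
Stationarity (grad_x L = 0): Q x + c + A^T lambda = 0.
Primal feasibility: A x = b.

This gives the KKT block system:
  [ Q   A^T ] [ x     ]   [-c ]
  [ A    0  ] [ lambda ] = [ b ]

Solving the linear system:
  x*      = (-0.6701, -0.4845, -0.8454)
  lambda* = (-1.9639)
  f(x*)   = 4.7474

x* = (-0.6701, -0.4845, -0.8454), lambda* = (-1.9639)


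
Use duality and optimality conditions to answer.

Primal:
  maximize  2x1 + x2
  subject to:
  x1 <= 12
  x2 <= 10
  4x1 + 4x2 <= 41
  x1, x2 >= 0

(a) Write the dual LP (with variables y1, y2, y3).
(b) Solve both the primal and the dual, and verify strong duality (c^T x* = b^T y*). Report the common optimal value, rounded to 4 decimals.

The standard primal-dual pair for 'max c^T x s.t. A x <= b, x >= 0' is:
  Dual:  min b^T y  s.t.  A^T y >= c,  y >= 0.

So the dual LP is:
  minimize  12y1 + 10y2 + 41y3
  subject to:
    y1 + 4y3 >= 2
    y2 + 4y3 >= 1
    y1, y2, y3 >= 0

Solving the primal: x* = (10.25, 0).
  primal value c^T x* = 20.5.
Solving the dual: y* = (0, 0, 0.5).
  dual value b^T y* = 20.5.
Strong duality: c^T x* = b^T y*. Confirmed.

20.5


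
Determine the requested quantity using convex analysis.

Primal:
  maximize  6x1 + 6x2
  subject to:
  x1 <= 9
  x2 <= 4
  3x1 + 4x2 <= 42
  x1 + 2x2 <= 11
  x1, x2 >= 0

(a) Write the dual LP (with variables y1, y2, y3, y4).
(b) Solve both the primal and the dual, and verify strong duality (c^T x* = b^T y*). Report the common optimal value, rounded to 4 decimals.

The standard primal-dual pair for 'max c^T x s.t. A x <= b, x >= 0' is:
  Dual:  min b^T y  s.t.  A^T y >= c,  y >= 0.

So the dual LP is:
  minimize  9y1 + 4y2 + 42y3 + 11y4
  subject to:
    y1 + 3y3 + y4 >= 6
    y2 + 4y3 + 2y4 >= 6
    y1, y2, y3, y4 >= 0

Solving the primal: x* = (9, 1).
  primal value c^T x* = 60.
Solving the dual: y* = (3, 0, 0, 3).
  dual value b^T y* = 60.
Strong duality: c^T x* = b^T y*. Confirmed.

60


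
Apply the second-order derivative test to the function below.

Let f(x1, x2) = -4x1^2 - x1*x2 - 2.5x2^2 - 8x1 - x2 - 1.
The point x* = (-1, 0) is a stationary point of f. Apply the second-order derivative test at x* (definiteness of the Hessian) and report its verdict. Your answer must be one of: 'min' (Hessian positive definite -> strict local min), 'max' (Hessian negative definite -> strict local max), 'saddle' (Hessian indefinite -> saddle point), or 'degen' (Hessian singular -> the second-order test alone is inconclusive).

Compute the Hessian H = grad^2 f:
  H = [[-8, -1], [-1, -5]]
Verify stationarity: grad f(x*) = H x* + g = (0, 0).
Eigenvalues of H: -8.3028, -4.6972.
Both eigenvalues < 0, so H is negative definite -> x* is a strict local max.

max


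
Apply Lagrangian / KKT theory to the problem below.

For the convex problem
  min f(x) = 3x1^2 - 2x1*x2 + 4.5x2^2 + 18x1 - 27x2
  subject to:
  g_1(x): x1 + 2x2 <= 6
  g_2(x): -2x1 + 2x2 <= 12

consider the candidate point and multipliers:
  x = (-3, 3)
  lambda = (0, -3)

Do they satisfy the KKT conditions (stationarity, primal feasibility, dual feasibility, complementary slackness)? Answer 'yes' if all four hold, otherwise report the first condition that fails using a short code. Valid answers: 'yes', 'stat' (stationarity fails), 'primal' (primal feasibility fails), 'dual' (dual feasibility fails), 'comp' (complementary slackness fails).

Gradient of f: grad f(x) = Q x + c = (-6, 6)
Constraint values g_i(x) = a_i^T x - b_i:
  g_1((-3, 3)) = -3
  g_2((-3, 3)) = 0
Stationarity residual: grad f(x) + sum_i lambda_i a_i = (0, 0)
  -> stationarity OK
Primal feasibility (all g_i <= 0): OK
Dual feasibility (all lambda_i >= 0): FAILS
Complementary slackness (lambda_i * g_i(x) = 0 for all i): OK

Verdict: the first failing condition is dual_feasibility -> dual.

dual


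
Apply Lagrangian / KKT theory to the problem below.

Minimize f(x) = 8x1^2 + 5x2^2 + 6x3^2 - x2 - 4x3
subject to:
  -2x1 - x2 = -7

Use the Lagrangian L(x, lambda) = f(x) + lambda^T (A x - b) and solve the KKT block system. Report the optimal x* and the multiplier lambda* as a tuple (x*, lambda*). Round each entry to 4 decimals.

Form the Lagrangian:
  L(x, lambda) = (1/2) x^T Q x + c^T x + lambda^T (A x - b)
Stationarity (grad_x L = 0): Q x + c + A^T lambda = 0.
Primal feasibility: A x = b.

This gives the KKT block system:
  [ Q   A^T ] [ x     ]   [-c ]
  [ A    0  ] [ lambda ] = [ b ]

Solving the linear system:
  x*      = (2.4643, 2.0714, 0.3333)
  lambda* = (19.7143)
  f(x*)   = 67.2976

x* = (2.4643, 2.0714, 0.3333), lambda* = (19.7143)


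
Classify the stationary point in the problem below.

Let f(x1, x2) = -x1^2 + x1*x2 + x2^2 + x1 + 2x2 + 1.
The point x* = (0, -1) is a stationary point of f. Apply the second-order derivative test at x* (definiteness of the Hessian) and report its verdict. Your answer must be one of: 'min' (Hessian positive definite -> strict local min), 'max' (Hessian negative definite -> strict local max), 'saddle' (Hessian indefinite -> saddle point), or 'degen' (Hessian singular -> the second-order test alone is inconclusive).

Compute the Hessian H = grad^2 f:
  H = [[-2, 1], [1, 2]]
Verify stationarity: grad f(x*) = H x* + g = (0, 0).
Eigenvalues of H: -2.2361, 2.2361.
Eigenvalues have mixed signs, so H is indefinite -> x* is a saddle point.

saddle


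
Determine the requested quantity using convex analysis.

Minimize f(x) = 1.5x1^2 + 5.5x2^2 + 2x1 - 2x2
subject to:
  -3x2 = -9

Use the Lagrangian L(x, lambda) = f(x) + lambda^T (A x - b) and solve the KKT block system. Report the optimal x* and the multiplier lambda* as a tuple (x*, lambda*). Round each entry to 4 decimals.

Form the Lagrangian:
  L(x, lambda) = (1/2) x^T Q x + c^T x + lambda^T (A x - b)
Stationarity (grad_x L = 0): Q x + c + A^T lambda = 0.
Primal feasibility: A x = b.

This gives the KKT block system:
  [ Q   A^T ] [ x     ]   [-c ]
  [ A    0  ] [ lambda ] = [ b ]

Solving the linear system:
  x*      = (-0.6667, 3)
  lambda* = (10.3333)
  f(x*)   = 42.8333

x* = (-0.6667, 3), lambda* = (10.3333)


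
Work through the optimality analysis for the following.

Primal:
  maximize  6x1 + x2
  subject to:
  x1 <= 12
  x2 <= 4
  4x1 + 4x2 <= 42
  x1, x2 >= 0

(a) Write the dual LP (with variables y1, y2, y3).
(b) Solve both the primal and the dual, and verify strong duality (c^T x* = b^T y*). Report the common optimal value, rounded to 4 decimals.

The standard primal-dual pair for 'max c^T x s.t. A x <= b, x >= 0' is:
  Dual:  min b^T y  s.t.  A^T y >= c,  y >= 0.

So the dual LP is:
  minimize  12y1 + 4y2 + 42y3
  subject to:
    y1 + 4y3 >= 6
    y2 + 4y3 >= 1
    y1, y2, y3 >= 0

Solving the primal: x* = (10.5, 0).
  primal value c^T x* = 63.
Solving the dual: y* = (0, 0, 1.5).
  dual value b^T y* = 63.
Strong duality: c^T x* = b^T y*. Confirmed.

63


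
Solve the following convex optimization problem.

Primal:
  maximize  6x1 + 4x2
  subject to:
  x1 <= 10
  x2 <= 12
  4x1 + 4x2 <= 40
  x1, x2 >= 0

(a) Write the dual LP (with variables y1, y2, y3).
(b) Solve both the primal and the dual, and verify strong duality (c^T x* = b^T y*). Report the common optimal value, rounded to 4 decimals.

The standard primal-dual pair for 'max c^T x s.t. A x <= b, x >= 0' is:
  Dual:  min b^T y  s.t.  A^T y >= c,  y >= 0.

So the dual LP is:
  minimize  10y1 + 12y2 + 40y3
  subject to:
    y1 + 4y3 >= 6
    y2 + 4y3 >= 4
    y1, y2, y3 >= 0

Solving the primal: x* = (10, 0).
  primal value c^T x* = 60.
Solving the dual: y* = (2, 0, 1).
  dual value b^T y* = 60.
Strong duality: c^T x* = b^T y*. Confirmed.

60


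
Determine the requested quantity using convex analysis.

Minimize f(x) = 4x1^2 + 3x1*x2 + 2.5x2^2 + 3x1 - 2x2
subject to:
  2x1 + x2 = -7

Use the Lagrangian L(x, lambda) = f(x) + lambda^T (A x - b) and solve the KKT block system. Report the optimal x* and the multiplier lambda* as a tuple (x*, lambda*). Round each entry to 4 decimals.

Form the Lagrangian:
  L(x, lambda) = (1/2) x^T Q x + c^T x + lambda^T (A x - b)
Stationarity (grad_x L = 0): Q x + c + A^T lambda = 0.
Primal feasibility: A x = b.

This gives the KKT block system:
  [ Q   A^T ] [ x     ]   [-c ]
  [ A    0  ] [ lambda ] = [ b ]

Solving the linear system:
  x*      = (-3.5, 0)
  lambda* = (12.5)
  f(x*)   = 38.5

x* = (-3.5, 0), lambda* = (12.5)


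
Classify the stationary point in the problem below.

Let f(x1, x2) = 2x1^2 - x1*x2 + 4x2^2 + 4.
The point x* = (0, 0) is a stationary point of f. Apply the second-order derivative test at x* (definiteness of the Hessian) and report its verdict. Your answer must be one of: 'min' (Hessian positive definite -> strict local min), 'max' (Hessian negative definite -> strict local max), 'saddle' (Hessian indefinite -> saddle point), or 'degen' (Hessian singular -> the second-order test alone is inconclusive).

Compute the Hessian H = grad^2 f:
  H = [[4, -1], [-1, 8]]
Verify stationarity: grad f(x*) = H x* + g = (0, 0).
Eigenvalues of H: 3.7639, 8.2361.
Both eigenvalues > 0, so H is positive definite -> x* is a strict local min.

min


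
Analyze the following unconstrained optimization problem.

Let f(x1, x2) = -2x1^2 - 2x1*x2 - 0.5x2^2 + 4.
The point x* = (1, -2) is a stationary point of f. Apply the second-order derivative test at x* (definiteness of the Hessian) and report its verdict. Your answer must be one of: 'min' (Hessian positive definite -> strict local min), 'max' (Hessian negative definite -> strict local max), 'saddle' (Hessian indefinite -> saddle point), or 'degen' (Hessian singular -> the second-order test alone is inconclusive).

Compute the Hessian H = grad^2 f:
  H = [[-4, -2], [-2, -1]]
Verify stationarity: grad f(x*) = H x* + g = (0, 0).
Eigenvalues of H: -5, 0.
H has a zero eigenvalue (singular; negative semidefinite but not definite), so H is neither positive definite, negative definite, nor indefinite. The second-order test alone is inconclusive -> degen.
(Indeed, f is constant along the null direction of H through x*, so x* is not a strict local extremum.)

degen


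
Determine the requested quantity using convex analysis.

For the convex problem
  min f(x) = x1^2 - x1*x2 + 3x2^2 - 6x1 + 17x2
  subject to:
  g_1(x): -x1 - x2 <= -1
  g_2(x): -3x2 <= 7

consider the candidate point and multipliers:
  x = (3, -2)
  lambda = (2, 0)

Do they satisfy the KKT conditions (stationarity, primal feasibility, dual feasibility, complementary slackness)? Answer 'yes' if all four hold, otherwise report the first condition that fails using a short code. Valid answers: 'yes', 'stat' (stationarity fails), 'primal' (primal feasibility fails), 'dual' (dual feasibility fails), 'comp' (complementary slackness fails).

Gradient of f: grad f(x) = Q x + c = (2, 2)
Constraint values g_i(x) = a_i^T x - b_i:
  g_1((3, -2)) = 0
  g_2((3, -2)) = -1
Stationarity residual: grad f(x) + sum_i lambda_i a_i = (0, 0)
  -> stationarity OK
Primal feasibility (all g_i <= 0): OK
Dual feasibility (all lambda_i >= 0): OK
Complementary slackness (lambda_i * g_i(x) = 0 for all i): OK

Verdict: yes, KKT holds.

yes
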